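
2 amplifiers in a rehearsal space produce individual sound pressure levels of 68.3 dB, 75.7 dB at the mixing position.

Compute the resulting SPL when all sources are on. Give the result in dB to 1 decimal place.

76.4 dB

Sum in the linear (power) domain: Σ 10^(Lᵢ/10) = 10^(68.3/10) + 10^(75.7/10) = 4.391e+07.
L_total = 10·log₁₀(4.391e+07) = 76.4 dB.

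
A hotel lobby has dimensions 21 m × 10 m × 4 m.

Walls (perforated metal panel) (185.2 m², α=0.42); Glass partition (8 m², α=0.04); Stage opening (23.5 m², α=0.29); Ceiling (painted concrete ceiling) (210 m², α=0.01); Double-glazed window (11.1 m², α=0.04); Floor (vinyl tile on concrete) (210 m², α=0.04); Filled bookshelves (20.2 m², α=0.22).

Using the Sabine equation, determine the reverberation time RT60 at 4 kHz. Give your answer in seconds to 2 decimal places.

1.35 s

Equivalent absorption area: A = 185.2·0.42 + 8·0.04 + 23.5·0.29 + 210·0.01 + 11.1·0.04 + 210·0.04 + 20.2·0.22 = 100.307 m².
Volume V = 21 × 10 × 4 = 840 m³.
RT60 = 0.161 · V / A = 0.161 × 840 / 100.307 = 1.35 s.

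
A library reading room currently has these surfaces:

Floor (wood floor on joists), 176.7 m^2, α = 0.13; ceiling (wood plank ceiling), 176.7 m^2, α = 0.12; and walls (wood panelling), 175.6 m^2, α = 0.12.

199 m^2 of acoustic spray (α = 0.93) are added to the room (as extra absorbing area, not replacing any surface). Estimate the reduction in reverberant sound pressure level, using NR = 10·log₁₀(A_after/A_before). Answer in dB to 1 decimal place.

5.8 dB

Equivalent absorption area: A_before = 176.7·0.13 + 176.7·0.12 + 175.6·0.12 = 65.247 m^2.
Added absorption = 199 × 0.93 = 185.070 sabins.
New total A_after = 250.317 sabins.
NR = 10·log₁₀(250.317/65.247) = 5.8 dB.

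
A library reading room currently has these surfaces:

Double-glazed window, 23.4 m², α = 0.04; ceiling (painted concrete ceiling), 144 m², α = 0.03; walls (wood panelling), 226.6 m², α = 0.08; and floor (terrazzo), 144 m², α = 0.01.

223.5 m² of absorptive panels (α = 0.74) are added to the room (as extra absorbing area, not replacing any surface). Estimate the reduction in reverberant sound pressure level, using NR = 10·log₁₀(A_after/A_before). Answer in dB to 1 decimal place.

Summing Sᵢαᵢ: 0.936 + 4.320 + 18.128 + 1.440 → A_before = 24.824 sabins.
Treatment contributes 223.5·0.74 = 165.390 sabins.
New total A_after = 190.214 sabins.
Reduction = 10 log₁₀(A_after/A_before) = 10 log₁₀(7.6625) = 8.8 dB.

8.8 dB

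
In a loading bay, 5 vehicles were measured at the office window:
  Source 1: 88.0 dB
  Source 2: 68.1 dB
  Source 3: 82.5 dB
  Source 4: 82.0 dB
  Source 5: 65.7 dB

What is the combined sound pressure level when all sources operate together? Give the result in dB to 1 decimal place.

Sum in the linear (power) domain: Σ 10^(Lᵢ/10) = 10^(88.0/10) + 10^(68.1/10) + 10^(82.5/10) + 10^(82.0/10) + 10^(65.7/10) = 9.774e+08.
L_total = 10·log₁₀(9.774e+08) = 89.9 dB.

89.9 dB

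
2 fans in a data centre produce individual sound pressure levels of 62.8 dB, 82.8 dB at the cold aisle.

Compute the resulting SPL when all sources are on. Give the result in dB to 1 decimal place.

Sum in the linear (power) domain: Σ 10^(Lᵢ/10) = 10^(62.8/10) + 10^(82.8/10) = 1.925e+08.
L_total = 10·log₁₀(1.925e+08) = 82.8 dB.

82.8 dB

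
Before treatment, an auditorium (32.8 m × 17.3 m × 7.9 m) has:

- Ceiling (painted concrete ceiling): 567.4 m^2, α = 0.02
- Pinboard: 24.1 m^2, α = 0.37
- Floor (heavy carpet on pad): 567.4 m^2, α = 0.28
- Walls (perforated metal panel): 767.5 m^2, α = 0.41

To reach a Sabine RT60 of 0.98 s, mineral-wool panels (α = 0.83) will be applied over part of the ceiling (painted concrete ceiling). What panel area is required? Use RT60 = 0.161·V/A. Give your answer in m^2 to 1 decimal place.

299.6

Total absorption A₁ = 567.4*0.02 + 24.1*0.37 + 567.4*0.28 + 767.5*0.41
  = 11.348 + 8.917 + 158.872 + 314.675 = 493.812 m^2 sabins.
Required A₂ = 0.161·4482.776/0.98 = 736.456 sabins.
Absorption to add: 736.456 − 493.812 = 242.644 sabins.
Net gain per m^2: Δα = 0.83 − 0.02 = 0.81.
Panel area = 242.644 / 0.81 = 299.6 m^2.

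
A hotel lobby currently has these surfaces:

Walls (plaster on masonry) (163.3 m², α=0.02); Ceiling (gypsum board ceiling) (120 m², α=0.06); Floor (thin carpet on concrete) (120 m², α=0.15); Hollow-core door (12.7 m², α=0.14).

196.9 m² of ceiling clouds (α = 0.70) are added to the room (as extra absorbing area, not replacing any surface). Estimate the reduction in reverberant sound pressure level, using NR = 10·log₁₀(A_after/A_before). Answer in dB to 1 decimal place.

7.4 dB

A_before = Σ Sᵢαᵢ = 163.3·0.02 + 120·0.06 + 120·0.15 + 12.7·0.14 = 30.244 sabins.
Added absorption = 196.9 × 0.70 = 137.830 sabins.
New total A_after = 168.074 sabins.
Reduction = 10 log₁₀(A_after/A_before) = 10 log₁₀(5.5573) = 7.4 dB.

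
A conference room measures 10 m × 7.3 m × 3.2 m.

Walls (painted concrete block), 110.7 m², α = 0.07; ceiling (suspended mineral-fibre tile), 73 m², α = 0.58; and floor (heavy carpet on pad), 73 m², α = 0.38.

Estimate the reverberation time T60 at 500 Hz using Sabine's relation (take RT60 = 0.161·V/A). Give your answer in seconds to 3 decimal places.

0.483 s

Equivalent absorption area: A = 110.7·0.07 + 73·0.58 + 73·0.38 = 77.829 m².
Room volume: 233.6 m³.
T = 0.161 V/A = 0.161·233.6/77.829 = 0.483 s.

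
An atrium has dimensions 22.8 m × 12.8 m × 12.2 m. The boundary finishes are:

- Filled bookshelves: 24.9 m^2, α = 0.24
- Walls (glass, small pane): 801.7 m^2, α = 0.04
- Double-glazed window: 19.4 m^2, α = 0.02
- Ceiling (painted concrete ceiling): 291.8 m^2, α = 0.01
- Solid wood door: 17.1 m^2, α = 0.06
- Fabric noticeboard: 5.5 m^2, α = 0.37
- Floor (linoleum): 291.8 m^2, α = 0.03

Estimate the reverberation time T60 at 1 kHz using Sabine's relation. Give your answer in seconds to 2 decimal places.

Total absorption A = 24.9·0.24 + 801.7·0.04 + 19.4·0.02 + 291.8·0.01 + 17.1·0.06 + 5.5·0.37 + 291.8·0.03
  = 5.976 + 32.068 + 0.388 + 2.918 + 1.026 + 2.035 + 8.754 = 53.165 m^2 sabins.
Volume V = 22.8 × 12.8 × 12.2 = 3560.448 m³.
T = 0.161 V/A = 0.161·3560.448/53.165 = 10.78 s.

10.78 sec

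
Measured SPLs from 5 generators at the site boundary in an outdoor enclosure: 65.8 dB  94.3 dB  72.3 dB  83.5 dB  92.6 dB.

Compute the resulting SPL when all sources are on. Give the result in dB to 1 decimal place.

96.8 dB

Σ 10^(Lᵢ/10) = 4.756e+09.
L_total = 10·log₁₀(4.756e+09) = 96.8 dB.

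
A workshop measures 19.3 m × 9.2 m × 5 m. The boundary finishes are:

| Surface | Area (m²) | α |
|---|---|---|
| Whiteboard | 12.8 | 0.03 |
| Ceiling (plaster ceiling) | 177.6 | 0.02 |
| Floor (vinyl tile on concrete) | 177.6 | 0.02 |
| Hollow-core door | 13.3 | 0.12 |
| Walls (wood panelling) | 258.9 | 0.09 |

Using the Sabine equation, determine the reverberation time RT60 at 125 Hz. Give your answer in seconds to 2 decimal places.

A = Σ Sᵢαᵢ = 12.8*0.03 + 177.6*0.02 + 177.6*0.02 + 13.3*0.12 + 258.9*0.09 = 32.385 sabins.
V = 19.3·9.2·5 = 887.8 m³.
T = 0.161 V/A = 0.161·887.8/32.385 = 4.41 s.

4.41 s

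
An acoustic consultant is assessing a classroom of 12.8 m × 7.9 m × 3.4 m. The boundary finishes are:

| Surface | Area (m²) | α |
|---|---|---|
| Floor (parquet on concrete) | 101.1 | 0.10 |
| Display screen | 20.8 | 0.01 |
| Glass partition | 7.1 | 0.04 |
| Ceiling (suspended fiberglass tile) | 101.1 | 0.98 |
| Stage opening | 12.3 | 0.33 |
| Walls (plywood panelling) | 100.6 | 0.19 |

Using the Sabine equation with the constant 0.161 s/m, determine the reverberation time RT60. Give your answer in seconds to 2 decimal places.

0.42 sec

Equivalent absorption area: A = 101.1·0.10 + 20.8·0.01 + 7.1·0.04 + 101.1·0.98 + 12.3·0.33 + 100.6·0.19 = 132.853 m².
Room volume: 343.808 m³.
T = 0.161 V/A = 0.161·343.808/132.853 = 0.42 s.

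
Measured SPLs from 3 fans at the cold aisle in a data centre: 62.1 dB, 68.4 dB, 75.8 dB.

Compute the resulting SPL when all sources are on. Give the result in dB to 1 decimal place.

Converting to relative power and adding: 10^(62.1/10) + 10^(68.4/10) + 10^(75.8/10) = 4.656e+07.
L_total = 10·log₁₀(4.656e+07) = 76.7 dB.

76.7 dB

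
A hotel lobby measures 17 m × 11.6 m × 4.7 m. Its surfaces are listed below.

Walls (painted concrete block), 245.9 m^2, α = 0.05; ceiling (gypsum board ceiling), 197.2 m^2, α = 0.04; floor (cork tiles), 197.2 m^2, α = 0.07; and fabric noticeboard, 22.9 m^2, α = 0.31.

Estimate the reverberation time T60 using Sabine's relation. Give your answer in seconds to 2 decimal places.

Summing Sᵢαᵢ: 12.295 + 7.888 + 13.804 + 7.099 → A = 41.086 sabins.
V = 17·11.6·4.7 = 926.84 m³.
RT60 = 0.161 · V / A = 0.161 × 926.84 / 41.086 = 3.63 s.

3.63 s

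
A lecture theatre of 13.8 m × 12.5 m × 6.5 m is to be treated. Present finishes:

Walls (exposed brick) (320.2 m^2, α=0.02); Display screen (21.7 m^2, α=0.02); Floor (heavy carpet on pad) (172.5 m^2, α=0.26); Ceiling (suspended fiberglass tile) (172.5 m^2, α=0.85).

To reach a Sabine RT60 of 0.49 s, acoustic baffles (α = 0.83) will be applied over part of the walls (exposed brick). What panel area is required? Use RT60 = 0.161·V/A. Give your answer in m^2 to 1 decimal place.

Total absorption A₁ = 320.2×0.02 + 21.7×0.02 + 172.5×0.26 + 172.5×0.85
  = 6.404 + 0.434 + 44.850 + 146.625 = 198.313 m^2 sabins.
Required A₂ = 0.161·1121.25/0.49 = 368.411 sabins.
ΔA needed = 368.411 − 198.313 = 170.098 sabins.
Net gain per m^2: Δα = 0.83 − 0.02 = 0.81.
Area = ΔA/Δα = 170.098/0.81 = 210.0 m^2.

210.0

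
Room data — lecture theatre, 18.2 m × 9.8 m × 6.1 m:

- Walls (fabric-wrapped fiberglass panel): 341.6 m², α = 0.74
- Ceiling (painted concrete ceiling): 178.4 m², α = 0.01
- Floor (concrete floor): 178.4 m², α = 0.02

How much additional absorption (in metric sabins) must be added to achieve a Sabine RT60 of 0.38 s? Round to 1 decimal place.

202.8 sabins

Equivalent absorption area: A₁ = 341.6×0.74 + 178.4×0.01 + 178.4×0.02 = 258.136 m².
V = 1087.996 m³. Required absorption A₂ = 0.161 × 1087.996 / 0.38 = 460.967 sabins.
ΔA = A₂ − A₁ = 460.967 − 258.136 = 202.8 sabins.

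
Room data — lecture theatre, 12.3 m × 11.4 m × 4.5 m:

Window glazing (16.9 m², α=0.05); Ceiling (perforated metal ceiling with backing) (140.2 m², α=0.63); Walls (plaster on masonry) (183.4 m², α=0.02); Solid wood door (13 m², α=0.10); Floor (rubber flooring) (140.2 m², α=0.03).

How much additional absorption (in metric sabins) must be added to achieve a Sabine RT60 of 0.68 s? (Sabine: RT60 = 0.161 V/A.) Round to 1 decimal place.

Summing Sᵢαᵢ: 0.845 + 88.326 + 3.668 + 1.300 + 4.206 → A₁ = 98.345 sabins.
For T = 0.68 s, need A₂ = 0.161·V/T = 0.161·630.99/0.68 = 149.396 sabins.
ΔA = A₂ − A₁ = 149.396 − 98.345 = 51.1 sabins.

51.1 sabins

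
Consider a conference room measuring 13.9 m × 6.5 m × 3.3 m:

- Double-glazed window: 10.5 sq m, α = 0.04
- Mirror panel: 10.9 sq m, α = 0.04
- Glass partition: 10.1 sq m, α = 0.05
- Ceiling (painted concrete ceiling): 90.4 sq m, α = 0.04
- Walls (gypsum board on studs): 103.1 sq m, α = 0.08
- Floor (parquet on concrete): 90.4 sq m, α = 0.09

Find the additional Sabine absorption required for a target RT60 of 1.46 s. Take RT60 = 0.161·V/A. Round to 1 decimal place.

11.5 sabins

A₁ = Σ Sᵢαᵢ = 10.5*0.04 + 10.9*0.04 + 10.1*0.05 + 90.4*0.04 + 103.1*0.08 + 90.4*0.09 = 21.361 sabins.
Target A₂ = 0.161·298.155/1.46 = 32.879 sabins (V = 298.155 m³).
Additional absorption ΔA = 32.879 − 21.361 = 11.5 sabins.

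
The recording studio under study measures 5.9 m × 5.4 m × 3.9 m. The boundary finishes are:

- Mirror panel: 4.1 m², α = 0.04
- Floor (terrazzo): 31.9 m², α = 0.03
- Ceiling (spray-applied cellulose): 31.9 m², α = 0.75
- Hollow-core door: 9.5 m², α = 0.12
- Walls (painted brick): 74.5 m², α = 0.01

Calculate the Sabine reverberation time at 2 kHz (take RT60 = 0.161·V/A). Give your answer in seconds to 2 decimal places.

0.74 s

A = Σ Sᵢαᵢ = 4.1·0.04 + 31.9·0.03 + 31.9·0.75 + 9.5·0.12 + 74.5·0.01 = 26.931 sabins.
Room volume: 124.254 m³.
RT60 = 0.161 · V / A = 0.161 × 124.254 / 26.931 = 0.74 s.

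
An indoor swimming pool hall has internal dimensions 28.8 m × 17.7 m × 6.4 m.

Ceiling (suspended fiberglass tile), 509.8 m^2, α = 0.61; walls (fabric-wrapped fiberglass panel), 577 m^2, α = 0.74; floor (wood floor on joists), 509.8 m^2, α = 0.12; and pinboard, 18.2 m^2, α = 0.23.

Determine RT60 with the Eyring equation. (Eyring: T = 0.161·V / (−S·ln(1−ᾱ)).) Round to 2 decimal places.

0.47 seconds

Total surface area S = 509.8 + 577 + 509.8 + 18.2 = 1614.8 m^2.
Absorption A = 509.8·0.61 + 577·0.74 + 509.8·0.12 + 18.2·0.23 = 803.320 sabins.
Mean coefficient ᾱ = A/S = 0.4975.
−S·ln(1−ᾱ) = −1614.8 × ln(1 − 0.4975) = 1111.240.
V = 28.8 × 17.7 × 6.4 = 3262.464 m³.
T = 0.161·V/[−S·ln(1−ᾱ)] = 0.161·3262.464/1111.240 = 0.47 s.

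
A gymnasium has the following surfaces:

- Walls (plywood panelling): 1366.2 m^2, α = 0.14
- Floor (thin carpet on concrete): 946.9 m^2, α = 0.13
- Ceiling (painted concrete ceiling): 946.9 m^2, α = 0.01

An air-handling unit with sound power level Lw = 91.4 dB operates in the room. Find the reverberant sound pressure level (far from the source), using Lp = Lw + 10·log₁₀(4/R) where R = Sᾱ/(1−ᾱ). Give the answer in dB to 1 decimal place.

71.9 dB

A = 323.834 sabins; S = 3260.0 m^2.
ᾱ = 0.0993, so room constant R = A/(1−ᾱ) = 359.536 m^2.
Lp = Lw + 10 log₁₀(4/R) = 91.4 -19.54 = 71.9 dB.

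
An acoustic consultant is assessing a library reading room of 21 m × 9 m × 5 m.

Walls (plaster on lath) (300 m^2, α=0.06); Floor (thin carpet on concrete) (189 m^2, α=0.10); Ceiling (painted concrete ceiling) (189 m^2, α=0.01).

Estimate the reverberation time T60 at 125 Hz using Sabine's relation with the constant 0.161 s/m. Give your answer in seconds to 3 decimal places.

Total absorption A = 300*0.06 + 189*0.10 + 189*0.01
  = 18.000 + 18.900 + 1.890 = 38.790 m^2 sabins.
V = 21·9·5 = 945 m³.
Sabine: RT60 = 0.161 × 945 / 38.790 = 3.922 s.

3.922 s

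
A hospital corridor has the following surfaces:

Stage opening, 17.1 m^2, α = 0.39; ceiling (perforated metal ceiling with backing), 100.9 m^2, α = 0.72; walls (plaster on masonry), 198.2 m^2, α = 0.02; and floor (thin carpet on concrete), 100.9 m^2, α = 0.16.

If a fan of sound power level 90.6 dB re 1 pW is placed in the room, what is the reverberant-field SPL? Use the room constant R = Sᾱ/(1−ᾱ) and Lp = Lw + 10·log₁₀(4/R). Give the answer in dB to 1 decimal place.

Σ(Sᵢαᵢ) = 17.1·0.39 + 100.9·0.72 + 198.2·0.02 + 100.9·0.16 = 99.425; total area S = 417.1 m^2.
ᾱ = 99.425/417.1 = 0.2384; R = Sᾱ/(1−ᾱ) = 99.425/(1−0.2384) = 130.548 m^2.
Lp = Lw + 10 log₁₀(4/R) = 90.6 -15.14 = 75.5 dB.

75.5 dB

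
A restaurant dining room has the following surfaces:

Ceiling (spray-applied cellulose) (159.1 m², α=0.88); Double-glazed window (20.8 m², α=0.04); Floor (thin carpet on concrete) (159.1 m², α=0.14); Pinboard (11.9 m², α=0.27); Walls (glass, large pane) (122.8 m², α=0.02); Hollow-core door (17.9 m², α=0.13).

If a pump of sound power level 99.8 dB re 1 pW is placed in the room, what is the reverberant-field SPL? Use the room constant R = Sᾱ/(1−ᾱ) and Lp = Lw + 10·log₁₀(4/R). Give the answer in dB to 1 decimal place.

Σ(Sᵢαᵢ) = 159.1×0.88 + 20.8×0.04 + 159.1×0.14 + 11.9×0.27 + 122.8×0.02 + 17.9×0.13 = 171.110; total area S = 491.6 m².
ᾱ = 171.110/491.6 = 0.3481; R = Sᾱ/(1−ᾱ) = 171.110/(1−0.3481) = 262.479 m².
Lp = Lw + 10 log₁₀(4/R) = 99.8 -18.17 = 81.6 dB.

81.6 dB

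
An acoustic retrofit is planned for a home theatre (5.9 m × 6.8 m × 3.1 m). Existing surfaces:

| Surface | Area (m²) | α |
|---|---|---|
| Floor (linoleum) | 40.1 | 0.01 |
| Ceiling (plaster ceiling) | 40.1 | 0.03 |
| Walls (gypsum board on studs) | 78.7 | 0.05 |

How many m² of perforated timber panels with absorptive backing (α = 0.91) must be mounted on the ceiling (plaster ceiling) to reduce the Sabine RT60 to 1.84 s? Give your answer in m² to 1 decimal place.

Summing Sᵢαᵢ: 0.401 + 1.203 + 3.935 → A₁ = 5.539 sabins.
V = 124.372 m³. Target absorption A₂ = 0.161 × 124.372 / 1.84 = 10.883 sabins.
ΔA needed = 10.883 − 5.539 = 5.344 sabins.
Net gain per m²: Δα = 0.91 − 0.03 = 0.88.
Area = ΔA/Δα = 5.344/0.88 = 6.1 m².

6.1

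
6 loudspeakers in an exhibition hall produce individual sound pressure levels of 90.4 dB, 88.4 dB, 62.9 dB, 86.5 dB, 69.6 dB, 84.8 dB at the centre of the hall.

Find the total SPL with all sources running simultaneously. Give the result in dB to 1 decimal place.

94.1 dB

Σ 10^(Lᵢ/10) = 2.548e+09.
Back to dB: 10·log₁₀ Σ = 94.1 dB.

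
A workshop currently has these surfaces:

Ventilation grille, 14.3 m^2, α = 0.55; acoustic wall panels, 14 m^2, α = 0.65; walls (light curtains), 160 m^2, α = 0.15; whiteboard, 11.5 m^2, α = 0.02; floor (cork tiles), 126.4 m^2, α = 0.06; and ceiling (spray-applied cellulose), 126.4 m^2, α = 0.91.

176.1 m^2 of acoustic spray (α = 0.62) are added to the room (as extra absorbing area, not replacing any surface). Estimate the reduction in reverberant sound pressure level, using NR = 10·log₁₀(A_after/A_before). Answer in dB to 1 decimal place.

2.2 dB

A_before = Σ Sᵢαᵢ = 14.3×0.55 + 14×0.65 + 160×0.15 + 11.5×0.02 + 126.4×0.06 + 126.4×0.91 = 163.803 sabins.
Treatment contributes 176.1·0.62 = 109.182 sabins.
New total A_after = 272.985 sabins.
Reduction = 10 log₁₀(A_after/A_before) = 10 log₁₀(1.6665) = 2.2 dB.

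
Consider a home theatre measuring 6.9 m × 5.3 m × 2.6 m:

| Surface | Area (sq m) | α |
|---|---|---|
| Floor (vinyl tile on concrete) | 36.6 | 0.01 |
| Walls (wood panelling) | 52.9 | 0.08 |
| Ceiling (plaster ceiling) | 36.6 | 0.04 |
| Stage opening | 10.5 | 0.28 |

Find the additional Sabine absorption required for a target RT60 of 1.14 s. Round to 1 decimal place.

4.4 sabins

Summing Sᵢαᵢ: 0.366 + 4.232 + 1.464 + 2.940 → A₁ = 9.002 sabins.
V = 95.082 m³. Required absorption A₂ = 0.161 × 95.082 / 1.14 = 13.428 sabins.
Shortfall: 13.428 − 9.002 = 4.4 sabins.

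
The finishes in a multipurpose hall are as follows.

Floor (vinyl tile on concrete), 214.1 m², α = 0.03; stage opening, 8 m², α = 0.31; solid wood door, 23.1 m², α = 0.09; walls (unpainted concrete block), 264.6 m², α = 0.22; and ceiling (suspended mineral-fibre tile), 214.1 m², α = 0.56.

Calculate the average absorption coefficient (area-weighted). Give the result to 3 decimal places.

0.261

Total surface area S = 723.9 m².
A = 214.1*0.03 + 8*0.31 + 23.1*0.09 + 264.6*0.22 + 214.1*0.56 = 189.090 sabins.
ᾱ = 189.090 / 723.9 = 0.261.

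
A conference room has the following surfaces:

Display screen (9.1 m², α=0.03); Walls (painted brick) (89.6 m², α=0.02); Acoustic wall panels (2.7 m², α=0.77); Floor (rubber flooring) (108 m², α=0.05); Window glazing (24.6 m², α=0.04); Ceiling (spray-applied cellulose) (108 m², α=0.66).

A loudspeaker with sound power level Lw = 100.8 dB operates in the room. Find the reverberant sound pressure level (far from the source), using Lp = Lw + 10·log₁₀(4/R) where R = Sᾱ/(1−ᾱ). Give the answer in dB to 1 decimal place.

Σ(Sᵢαᵢ) = 9.1·0.03 + 89.6·0.02 + 2.7·0.77 + 108·0.05 + 24.6·0.04 + 108·0.66 = 81.808; total area S = 342.0 m².
ᾱ = 0.2392, so room constant R = A/(1−ᾱ) = 107.529 m².
Lp = Lw + 10 log₁₀(4/R) = 100.8 -14.29 = 86.5 dB.

86.5 dB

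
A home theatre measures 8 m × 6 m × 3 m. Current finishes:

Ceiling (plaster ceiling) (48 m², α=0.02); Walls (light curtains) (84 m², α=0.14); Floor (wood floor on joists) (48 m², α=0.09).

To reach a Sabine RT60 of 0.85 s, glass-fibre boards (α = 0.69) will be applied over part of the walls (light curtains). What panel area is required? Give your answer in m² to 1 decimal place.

Equivalent absorption area: A₁ = 48*0.02 + 84*0.14 + 48*0.09 = 17.040 m².
V = 144 m³. Target absorption A₂ = 0.161 × 144 / 0.85 = 27.275 sabins.
ΔA needed = 27.275 − 17.040 = 10.235 sabins.
Each m² of panel replacing the walls (light curtains) adds (0.69 − 0.14) = 0.55 sabins.
Panel area = 10.235 / 0.55 = 18.6 m².

18.6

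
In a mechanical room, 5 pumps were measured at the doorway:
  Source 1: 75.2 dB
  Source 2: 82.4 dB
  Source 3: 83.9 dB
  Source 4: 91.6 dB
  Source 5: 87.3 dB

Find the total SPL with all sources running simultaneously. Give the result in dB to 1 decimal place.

Σ 10^(Lᵢ/10) = 2.435e+09.
Combined level = 10 log₁₀(2.435e+09) = 93.9 dB.

93.9 dB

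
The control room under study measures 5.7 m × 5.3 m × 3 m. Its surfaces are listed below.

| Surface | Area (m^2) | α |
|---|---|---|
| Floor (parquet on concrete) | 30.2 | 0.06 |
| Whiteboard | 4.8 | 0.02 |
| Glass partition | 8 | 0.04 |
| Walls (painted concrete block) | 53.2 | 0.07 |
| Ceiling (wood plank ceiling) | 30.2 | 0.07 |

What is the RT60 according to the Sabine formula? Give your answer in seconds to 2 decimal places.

Total absorption A = 30.2*0.06 + 4.8*0.02 + 8*0.04 + 53.2*0.07 + 30.2*0.07
  = 1.812 + 0.096 + 0.320 + 3.724 + 2.114 = 8.066 m^2 sabins.
Room volume: 90.63 m³.
RT60 = 0.161 · V / A = 0.161 × 90.63 / 8.066 = 1.81 s.

1.81 s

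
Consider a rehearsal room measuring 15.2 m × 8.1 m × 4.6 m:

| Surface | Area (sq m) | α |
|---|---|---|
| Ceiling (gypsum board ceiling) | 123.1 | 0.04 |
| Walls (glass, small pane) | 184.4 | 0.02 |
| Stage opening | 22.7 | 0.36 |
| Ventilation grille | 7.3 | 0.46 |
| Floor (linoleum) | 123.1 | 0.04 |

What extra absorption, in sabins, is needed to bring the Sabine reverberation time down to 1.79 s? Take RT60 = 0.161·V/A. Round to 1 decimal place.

Total absorption A₁ = 123.1*0.04 + 184.4*0.02 + 22.7*0.36 + 7.3*0.46 + 123.1*0.04
  = 4.924 + 3.688 + 8.172 + 3.358 + 4.924 = 25.066 sq m sabins.
V = 566.352 m³. Required absorption A₂ = 0.161 × 566.352 / 1.79 = 50.940 sabins.
Additional absorption ΔA = 50.940 − 25.066 = 25.9 sabins.

25.9 sabins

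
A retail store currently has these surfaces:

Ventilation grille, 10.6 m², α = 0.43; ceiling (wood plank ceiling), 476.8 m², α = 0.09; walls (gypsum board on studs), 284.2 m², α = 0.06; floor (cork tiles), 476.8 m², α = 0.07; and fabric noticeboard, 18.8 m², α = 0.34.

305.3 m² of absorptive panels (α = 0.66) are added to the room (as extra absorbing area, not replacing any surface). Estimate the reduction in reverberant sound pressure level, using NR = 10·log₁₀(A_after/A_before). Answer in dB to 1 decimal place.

Total absorption A_before = 10.6·0.43 + 476.8·0.09 + 284.2·0.06 + 476.8·0.07 + 18.8·0.34
  = 4.558 + 42.912 + 17.052 + 33.376 + 6.392 = 104.290 m² sabins.
Added absorption = 305.3 × 0.66 = 201.498 sabins.
New total A_after = 305.788 sabins.
Reduction = 10 log₁₀(A_after/A_before) = 10 log₁₀(2.9321) = 4.7 dB.

4.7 dB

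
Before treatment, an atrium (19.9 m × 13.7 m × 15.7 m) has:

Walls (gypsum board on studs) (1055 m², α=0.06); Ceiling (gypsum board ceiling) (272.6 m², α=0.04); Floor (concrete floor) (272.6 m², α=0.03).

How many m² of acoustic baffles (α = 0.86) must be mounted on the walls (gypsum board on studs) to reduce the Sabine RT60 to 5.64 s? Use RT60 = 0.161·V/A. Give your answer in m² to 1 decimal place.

49.8

Summing Sᵢαᵢ: 63.300 + 10.904 + 8.178 → A₁ = 82.382 sabins.
Required A₂ = 0.161·4280.291/5.64 = 122.186 sabins.
Absorption to add: 122.186 − 82.382 = 39.804 sabins.
Each m² of panel replacing the walls (gypsum board on studs) adds (0.86 − 0.06) = 0.80 sabins.
Panel area = 39.804 / 0.80 = 49.8 m².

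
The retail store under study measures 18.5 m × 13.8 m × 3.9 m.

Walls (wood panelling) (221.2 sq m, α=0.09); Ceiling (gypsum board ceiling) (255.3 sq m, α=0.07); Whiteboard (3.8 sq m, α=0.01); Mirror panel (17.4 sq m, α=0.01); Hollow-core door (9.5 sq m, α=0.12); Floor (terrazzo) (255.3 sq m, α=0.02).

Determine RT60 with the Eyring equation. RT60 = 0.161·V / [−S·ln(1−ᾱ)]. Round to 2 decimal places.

S = Σ Sᵢ = 762.5 sq m.
Σ(Sᵢαᵢ) = 221.2×0.09 + 255.3×0.07 + 3.8×0.01 + 17.4×0.01 + 9.5×0.12 + 255.3×0.02 = 44.237.
Mean coefficient ᾱ = A/S = 0.0580.
Eyring denominator: −S ln(1−ᾱ) = 45.559.
V = 18.5 × 13.8 × 3.9 = 995.67 m³.
T = 0.161·V/[−S·ln(1−ᾱ)] = 0.161·995.67/45.559 = 3.52 s.

3.52 sec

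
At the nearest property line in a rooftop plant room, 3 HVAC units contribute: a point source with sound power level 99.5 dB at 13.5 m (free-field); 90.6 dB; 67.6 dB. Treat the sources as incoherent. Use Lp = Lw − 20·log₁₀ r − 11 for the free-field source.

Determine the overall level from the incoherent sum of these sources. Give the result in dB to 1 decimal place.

90.6 dB

Source at 13.5 m: Lp = 99.5 − 20·log₁₀(13.5) − 11 = 65.9 dB.
Σ 10^(Lᵢ/10) = 1.158e+09.
L_total = 10·log₁₀(1.158e+09) = 90.6 dB.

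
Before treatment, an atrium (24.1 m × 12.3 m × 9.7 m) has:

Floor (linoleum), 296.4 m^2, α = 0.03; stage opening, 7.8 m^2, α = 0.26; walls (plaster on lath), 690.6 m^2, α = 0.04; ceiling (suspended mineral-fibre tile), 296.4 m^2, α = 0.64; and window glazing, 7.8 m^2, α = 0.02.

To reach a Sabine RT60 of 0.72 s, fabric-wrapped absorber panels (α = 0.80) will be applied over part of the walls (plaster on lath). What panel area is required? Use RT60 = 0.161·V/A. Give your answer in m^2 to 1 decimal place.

545.5

Total absorption A₁ = 296.4·0.03 + 7.8·0.26 + 690.6·0.04 + 296.4·0.64 + 7.8·0.02
  = 8.892 + 2.028 + 27.624 + 189.696 + 0.156 = 228.396 m^2 sabins.
V = 2875.371 m³. Target absorption A₂ = 0.161 × 2875.371 / 0.72 = 642.965 sabins.
ΔA needed = 642.965 − 228.396 = 414.569 sabins.
Net gain per m^2: Δα = 0.80 − 0.04 = 0.76.
Area = ΔA/Δα = 414.569/0.76 = 545.5 m^2.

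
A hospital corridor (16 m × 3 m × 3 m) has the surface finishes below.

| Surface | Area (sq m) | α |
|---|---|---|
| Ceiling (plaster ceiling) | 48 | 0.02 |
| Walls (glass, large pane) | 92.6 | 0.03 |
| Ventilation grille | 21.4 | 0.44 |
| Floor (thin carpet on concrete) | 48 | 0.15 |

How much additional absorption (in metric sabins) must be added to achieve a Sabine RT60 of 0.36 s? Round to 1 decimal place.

44.0 sabins

A₁ = Σ Sᵢαᵢ = 48*0.02 + 92.6*0.03 + 21.4*0.44 + 48*0.15 = 20.354 sabins.
Target A₂ = 0.161·144/0.36 = 64.400 sabins (V = 144 m³).
ΔA = A₂ − A₁ = 64.400 − 20.354 = 44.0 sabins.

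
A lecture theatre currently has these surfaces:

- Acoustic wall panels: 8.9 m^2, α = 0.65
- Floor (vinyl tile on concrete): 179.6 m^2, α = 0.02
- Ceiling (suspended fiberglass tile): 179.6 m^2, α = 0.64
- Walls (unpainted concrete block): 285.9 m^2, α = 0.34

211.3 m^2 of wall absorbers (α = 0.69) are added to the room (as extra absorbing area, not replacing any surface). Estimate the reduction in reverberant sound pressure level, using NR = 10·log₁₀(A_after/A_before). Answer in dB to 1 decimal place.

A_before = Σ Sᵢαᵢ = 8.9*0.65 + 179.6*0.02 + 179.6*0.64 + 285.9*0.34 = 221.527 sabins.
Added absorption = 211.3 × 0.69 = 145.797 sabins.
New total A_after = 367.324 sabins.
NR = 10·log₁₀(367.324/221.527) = 2.2 dB.

2.2 dB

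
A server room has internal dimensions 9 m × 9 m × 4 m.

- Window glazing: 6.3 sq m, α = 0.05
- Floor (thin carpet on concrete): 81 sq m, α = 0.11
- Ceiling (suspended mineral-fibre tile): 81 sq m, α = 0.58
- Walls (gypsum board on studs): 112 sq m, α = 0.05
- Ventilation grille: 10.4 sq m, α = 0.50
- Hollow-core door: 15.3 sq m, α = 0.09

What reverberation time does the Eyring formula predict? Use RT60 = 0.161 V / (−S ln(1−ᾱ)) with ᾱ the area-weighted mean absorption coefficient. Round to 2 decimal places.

0.67 s

S = Σ Sᵢ = 306.0 sq m.
Σ(Sᵢαᵢ) = 6.3·0.05 + 81·0.11 + 81·0.58 + 112·0.05 + 10.4·0.50 + 15.3·0.09 = 68.382.
ᾱ = 68.382 / 306.0 = 0.2235.
Eyring denominator: −S ln(1−ᾱ) = 77.405.
V = 9 × 9 × 4 = 324 m³.
RT60 = 0.161 × 324 / 77.405 = 0.67 s.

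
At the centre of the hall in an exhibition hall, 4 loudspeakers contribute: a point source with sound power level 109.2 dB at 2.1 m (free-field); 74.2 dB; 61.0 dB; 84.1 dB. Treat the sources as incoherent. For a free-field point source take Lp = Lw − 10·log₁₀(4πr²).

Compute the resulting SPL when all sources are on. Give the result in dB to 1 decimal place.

Source at 2.1 m: Lp = 109.2 − 10·log₁₀(4π·2.1²) = 109.2 − 10·log₁₀(55.418) = 91.8 dB.
Converting to relative power and adding: 10^(91.8/10) + 10^(74.2/10) + 10^(61.0/10) + 10^(84.1/10) = 1.798e+09.
L_total = 10·log₁₀(1.798e+09) = 92.5 dB.

92.5 dB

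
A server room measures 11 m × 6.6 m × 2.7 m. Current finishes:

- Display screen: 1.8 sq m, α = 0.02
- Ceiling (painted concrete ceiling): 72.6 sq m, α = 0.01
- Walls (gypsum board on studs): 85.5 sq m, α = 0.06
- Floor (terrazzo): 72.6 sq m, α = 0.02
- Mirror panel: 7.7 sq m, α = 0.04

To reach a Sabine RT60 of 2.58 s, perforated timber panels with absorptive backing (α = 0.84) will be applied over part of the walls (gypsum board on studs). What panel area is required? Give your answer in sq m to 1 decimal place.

Summing Sᵢαᵢ: 0.036 + 0.726 + 5.130 + 1.452 + 0.308 → A₁ = 7.652 sabins.
V = 196.02 m³. Target absorption A₂ = 0.161 × 196.02 / 2.58 = 12.232 sabins.
Absorption to add: 12.232 − 7.652 = 4.580 sabins.
Net gain per sq m: Δα = 0.84 − 0.06 = 0.78.
Area = ΔA/Δα = 4.580/0.78 = 5.9 sq m.

5.9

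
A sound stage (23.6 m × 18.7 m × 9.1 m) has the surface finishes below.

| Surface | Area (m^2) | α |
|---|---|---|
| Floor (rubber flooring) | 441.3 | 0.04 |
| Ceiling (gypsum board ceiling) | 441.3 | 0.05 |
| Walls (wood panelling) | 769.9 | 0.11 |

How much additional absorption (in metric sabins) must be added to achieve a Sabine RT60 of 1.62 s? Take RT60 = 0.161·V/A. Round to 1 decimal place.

Total absorption A₁ = 441.3×0.04 + 441.3×0.05 + 769.9×0.11
  = 17.652 + 22.065 + 84.689 = 124.406 m^2 sabins.
Target A₂ = 0.161·4016.012/1.62 = 399.122 sabins (V = 4016.012 m³).
ΔA = A₂ − A₁ = 399.122 − 124.406 = 274.7 sabins.

274.7 sabins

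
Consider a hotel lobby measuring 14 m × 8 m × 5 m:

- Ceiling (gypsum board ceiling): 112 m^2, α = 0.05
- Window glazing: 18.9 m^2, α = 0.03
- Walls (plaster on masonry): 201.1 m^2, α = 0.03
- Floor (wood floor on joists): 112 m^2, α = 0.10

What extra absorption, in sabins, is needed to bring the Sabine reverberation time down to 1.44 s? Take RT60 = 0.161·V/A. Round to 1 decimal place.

A₁ = Σ Sᵢαᵢ = 112*0.05 + 18.9*0.03 + 201.1*0.03 + 112*0.10 = 23.400 sabins.
V = 560 m³. Required absorption A₂ = 0.161 × 560 / 1.44 = 62.611 sabins.
ΔA = A₂ − A₁ = 62.611 − 23.400 = 39.2 sabins.

39.2 sabins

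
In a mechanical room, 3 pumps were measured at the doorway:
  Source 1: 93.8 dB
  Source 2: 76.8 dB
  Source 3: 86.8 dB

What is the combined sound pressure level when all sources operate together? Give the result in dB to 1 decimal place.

94.7 dB

Sum in the linear (power) domain: Σ 10^(Lᵢ/10) = 10^(93.8/10) + 10^(76.8/10) + 10^(86.8/10) = 2.925e+09.
L_total = 10·log₁₀(2.925e+09) = 94.7 dB.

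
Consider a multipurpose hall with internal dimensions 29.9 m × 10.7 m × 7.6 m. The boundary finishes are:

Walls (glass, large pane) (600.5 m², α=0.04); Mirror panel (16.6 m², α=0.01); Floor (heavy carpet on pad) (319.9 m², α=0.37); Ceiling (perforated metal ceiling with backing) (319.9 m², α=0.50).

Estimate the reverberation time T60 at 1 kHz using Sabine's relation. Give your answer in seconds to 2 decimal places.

Equivalent absorption area: A = 600.5×0.04 + 16.6×0.01 + 319.9×0.37 + 319.9×0.50 = 302.499 m².
Room volume: 2431.468 m³.
Sabine: RT60 = 0.161 × 2431.468 / 302.499 = 1.29 s.

1.29 seconds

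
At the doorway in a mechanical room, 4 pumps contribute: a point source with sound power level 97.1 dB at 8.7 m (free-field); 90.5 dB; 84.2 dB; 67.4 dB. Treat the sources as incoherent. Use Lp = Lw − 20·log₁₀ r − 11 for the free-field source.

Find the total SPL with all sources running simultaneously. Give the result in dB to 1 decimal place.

91.4 dB

Source at 8.7 m: Lp = 97.1 − 20·log₁₀(8.7) − 11 = 67.3 dB.
Sum in the linear (power) domain: Σ 10^(Lᵢ/10) = 10^(67.3/10) + 10^(90.5/10) + 10^(84.2/10) + 10^(67.4/10) = 1.396e+09.
L_total = 10·log₁₀(1.396e+09) = 91.4 dB.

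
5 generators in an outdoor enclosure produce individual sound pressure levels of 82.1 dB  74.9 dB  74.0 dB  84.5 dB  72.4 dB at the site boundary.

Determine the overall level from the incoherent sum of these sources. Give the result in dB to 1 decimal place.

Sum in the linear (power) domain: Σ 10^(Lᵢ/10) = 10^(82.1/10) + 10^(74.9/10) + 10^(74.0/10) + 10^(84.5/10) + 10^(72.4/10) = 5.174e+08.
Combined level = 10 log₁₀(5.174e+08) = 87.1 dB.

87.1 dB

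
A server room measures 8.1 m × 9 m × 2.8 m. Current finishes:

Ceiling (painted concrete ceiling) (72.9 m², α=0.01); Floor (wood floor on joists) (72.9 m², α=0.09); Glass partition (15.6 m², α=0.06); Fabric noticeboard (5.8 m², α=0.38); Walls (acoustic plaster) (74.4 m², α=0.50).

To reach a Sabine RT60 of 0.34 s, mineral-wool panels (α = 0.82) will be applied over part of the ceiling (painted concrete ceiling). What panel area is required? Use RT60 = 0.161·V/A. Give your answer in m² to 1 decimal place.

A₁ = Σ Sᵢαᵢ = 72.9·0.01 + 72.9·0.09 + 15.6·0.06 + 5.8·0.38 + 74.4·0.50 = 47.630 sabins.
V = 204.12 m³. Target absorption A₂ = 0.161 × 204.12 / 0.34 = 96.657 sabins.
ΔA needed = 96.657 − 47.630 = 49.027 sabins.
Net gain per m²: Δα = 0.82 − 0.01 = 0.81.
Area = ΔA/Δα = 49.027/0.81 = 60.5 m².

60.5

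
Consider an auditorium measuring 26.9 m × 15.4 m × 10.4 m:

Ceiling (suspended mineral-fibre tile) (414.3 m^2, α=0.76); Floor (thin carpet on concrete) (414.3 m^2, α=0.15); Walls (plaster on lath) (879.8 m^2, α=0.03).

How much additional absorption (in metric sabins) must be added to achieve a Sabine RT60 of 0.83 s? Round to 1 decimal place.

Total absorption A₁ = 414.3*0.76 + 414.3*0.15 + 879.8*0.03
  = 314.868 + 62.145 + 26.394 = 403.407 m^2 sabins.
For T = 0.83 s, need A₂ = 0.161·V/T = 0.161·4308.304/0.83 = 835.707 sabins.
Shortfall: 835.707 − 403.407 = 432.3 sabins.

432.3 sabins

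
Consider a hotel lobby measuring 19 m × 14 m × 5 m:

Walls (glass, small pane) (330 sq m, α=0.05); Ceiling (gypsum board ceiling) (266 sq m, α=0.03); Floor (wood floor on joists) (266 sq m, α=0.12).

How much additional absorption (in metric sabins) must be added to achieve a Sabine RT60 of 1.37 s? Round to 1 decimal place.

Summing Sᵢαᵢ: 16.500 + 7.980 + 31.920 → A₁ = 56.400 sabins.
Target A₂ = 0.161·1330/1.37 = 156.299 sabins (V = 1330 m³).
ΔA = A₂ − A₁ = 156.299 − 56.400 = 99.9 sabins.

99.9 sabins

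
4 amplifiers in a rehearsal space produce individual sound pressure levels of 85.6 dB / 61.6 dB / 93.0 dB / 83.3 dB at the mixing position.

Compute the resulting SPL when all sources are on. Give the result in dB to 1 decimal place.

94.1 dB

Converting to relative power and adding: 10^(85.6/10) + 10^(61.6/10) + 10^(93.0/10) + 10^(83.3/10) = 2.574e+09.
Back to dB: 10·log₁₀ Σ = 94.1 dB.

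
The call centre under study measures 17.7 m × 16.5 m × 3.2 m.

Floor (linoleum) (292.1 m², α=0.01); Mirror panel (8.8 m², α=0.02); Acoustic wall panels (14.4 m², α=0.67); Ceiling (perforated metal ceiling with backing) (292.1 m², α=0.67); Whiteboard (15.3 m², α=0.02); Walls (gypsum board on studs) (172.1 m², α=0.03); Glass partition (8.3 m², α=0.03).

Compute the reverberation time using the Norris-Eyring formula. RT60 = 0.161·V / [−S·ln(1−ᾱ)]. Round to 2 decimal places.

Total surface area S = 292.1 + 8.8 + 14.4 + 292.1 + 15.3 + 172.1 + 8.3 = 803.1 m².
Absorption A = 292.1·0.01 + 8.8·0.02 + 14.4·0.67 + 292.1·0.67 + 15.3·0.02 + 172.1·0.03 + 8.3·0.03 = 214.170 sabins.
ᾱ = 214.170 / 803.1 = 0.2667.
Eyring denominator: −S ln(1−ᾱ) = 249.122.
V = 17.7 × 16.5 × 3.2 = 934.56 m³.
T = 0.161·V/[−S·ln(1−ᾱ)] = 0.161·934.56/249.122 = 0.60 s.

0.60 sec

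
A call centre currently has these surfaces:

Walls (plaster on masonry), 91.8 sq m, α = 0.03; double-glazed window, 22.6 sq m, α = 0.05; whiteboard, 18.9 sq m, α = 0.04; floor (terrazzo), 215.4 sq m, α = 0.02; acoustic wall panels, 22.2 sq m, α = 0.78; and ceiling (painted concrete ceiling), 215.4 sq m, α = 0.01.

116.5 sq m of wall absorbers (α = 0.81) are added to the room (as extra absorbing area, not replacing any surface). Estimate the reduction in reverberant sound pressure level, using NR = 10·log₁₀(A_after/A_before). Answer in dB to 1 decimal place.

6.4 dB

Summing Sᵢαᵢ: 2.754 + 1.130 + 0.756 + 4.308 + 17.316 + 2.154 → A_before = 28.418 sabins.
Treatment contributes 116.5·0.81 = 94.365 sabins.
A_after = 28.418 + 94.365 = 122.783 sabins.
Reduction = 10 log₁₀(A_after/A_before) = 10 log₁₀(4.3206) = 6.4 dB.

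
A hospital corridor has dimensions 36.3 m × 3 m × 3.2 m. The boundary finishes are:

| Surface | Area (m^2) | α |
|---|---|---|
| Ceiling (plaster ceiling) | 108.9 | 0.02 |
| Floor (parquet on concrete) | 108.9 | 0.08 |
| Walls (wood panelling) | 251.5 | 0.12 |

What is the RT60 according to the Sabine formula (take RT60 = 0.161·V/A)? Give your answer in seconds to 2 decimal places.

1.37 seconds

Equivalent absorption area: A = 108.9*0.02 + 108.9*0.08 + 251.5*0.12 = 41.070 m^2.
V = 36.3·3·3.2 = 348.48 m³.
RT60 = 0.161 · V / A = 0.161 × 348.48 / 41.070 = 1.37 s.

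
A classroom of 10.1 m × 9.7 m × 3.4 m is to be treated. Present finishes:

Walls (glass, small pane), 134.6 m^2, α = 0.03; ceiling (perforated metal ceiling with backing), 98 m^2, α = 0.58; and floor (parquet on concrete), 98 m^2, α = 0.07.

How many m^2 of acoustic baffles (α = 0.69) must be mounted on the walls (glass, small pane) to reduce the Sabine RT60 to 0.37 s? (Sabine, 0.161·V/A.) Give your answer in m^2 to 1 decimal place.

117.0

Summing Sᵢαᵢ: 4.038 + 56.840 + 6.860 → A₁ = 67.738 sabins.
V = 333.098 m³. Target absorption A₂ = 0.161 × 333.098 / 0.37 = 144.943 sabins.
ΔA needed = 144.943 − 67.738 = 77.205 sabins.
Net gain per m^2: Δα = 0.69 − 0.03 = 0.66.
Area = ΔA/Δα = 77.205/0.66 = 117.0 m^2.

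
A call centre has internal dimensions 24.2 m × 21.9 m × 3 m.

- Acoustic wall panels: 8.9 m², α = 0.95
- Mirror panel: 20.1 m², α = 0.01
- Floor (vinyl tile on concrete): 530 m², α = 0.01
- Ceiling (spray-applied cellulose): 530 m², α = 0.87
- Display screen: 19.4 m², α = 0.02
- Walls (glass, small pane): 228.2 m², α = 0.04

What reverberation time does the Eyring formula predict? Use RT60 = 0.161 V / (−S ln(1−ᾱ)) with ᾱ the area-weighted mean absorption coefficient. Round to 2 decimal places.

0.43 seconds

Total surface area S = 8.9 + 20.1 + 530 + 530 + 19.4 + 228.2 = 1336.6 m².
Σ(Sᵢαᵢ) = 8.9·0.95 + 20.1·0.01 + 530·0.01 + 530·0.87 + 19.4·0.02 + 228.2·0.04 = 484.572.
Mean coefficient ᾱ = A/S = 0.3625.
Eyring denominator: −S ln(1−ᾱ) = 601.739.
V = 24.2 × 21.9 × 3 = 1589.94 m³.
RT60 = 0.161 × 1589.94 / 601.739 = 0.43 s.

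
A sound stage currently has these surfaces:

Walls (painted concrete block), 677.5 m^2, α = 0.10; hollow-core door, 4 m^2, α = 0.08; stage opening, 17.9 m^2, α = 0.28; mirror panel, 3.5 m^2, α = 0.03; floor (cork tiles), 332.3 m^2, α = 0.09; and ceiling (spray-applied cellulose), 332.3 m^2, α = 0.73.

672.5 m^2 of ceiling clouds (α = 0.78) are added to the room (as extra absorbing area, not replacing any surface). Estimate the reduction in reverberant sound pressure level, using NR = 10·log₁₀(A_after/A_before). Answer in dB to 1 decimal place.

Total absorption A_before = 677.5·0.10 + 4·0.08 + 17.9·0.28 + 3.5·0.03 + 332.3·0.09 + 332.3·0.73
  = 67.750 + 0.320 + 5.012 + 0.105 + 29.907 + 242.579 = 345.673 m^2 sabins.
Treatment contributes 672.5·0.78 = 524.550 sabins.
A_after = 345.673 + 524.550 = 870.223 sabins.
NR = 10·log₁₀(870.223/345.673) = 4.0 dB.

4.0 dB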